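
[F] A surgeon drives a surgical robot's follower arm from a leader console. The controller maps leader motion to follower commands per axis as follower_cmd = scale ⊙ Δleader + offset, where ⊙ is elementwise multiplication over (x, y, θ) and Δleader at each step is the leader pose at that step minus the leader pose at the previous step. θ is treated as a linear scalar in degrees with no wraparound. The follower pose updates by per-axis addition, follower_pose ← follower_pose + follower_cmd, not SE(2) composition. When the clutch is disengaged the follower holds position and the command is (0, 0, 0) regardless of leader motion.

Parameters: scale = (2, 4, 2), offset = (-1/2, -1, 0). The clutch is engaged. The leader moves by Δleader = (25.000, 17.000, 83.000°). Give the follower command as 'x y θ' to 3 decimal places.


49.500 67.000 166.000

axis x: 2·25.000 + -1/2 = 49.500
axis y: 4·17.000 + -1 = 67.000
axis θ: 2·83.000 + 0 = 166.000


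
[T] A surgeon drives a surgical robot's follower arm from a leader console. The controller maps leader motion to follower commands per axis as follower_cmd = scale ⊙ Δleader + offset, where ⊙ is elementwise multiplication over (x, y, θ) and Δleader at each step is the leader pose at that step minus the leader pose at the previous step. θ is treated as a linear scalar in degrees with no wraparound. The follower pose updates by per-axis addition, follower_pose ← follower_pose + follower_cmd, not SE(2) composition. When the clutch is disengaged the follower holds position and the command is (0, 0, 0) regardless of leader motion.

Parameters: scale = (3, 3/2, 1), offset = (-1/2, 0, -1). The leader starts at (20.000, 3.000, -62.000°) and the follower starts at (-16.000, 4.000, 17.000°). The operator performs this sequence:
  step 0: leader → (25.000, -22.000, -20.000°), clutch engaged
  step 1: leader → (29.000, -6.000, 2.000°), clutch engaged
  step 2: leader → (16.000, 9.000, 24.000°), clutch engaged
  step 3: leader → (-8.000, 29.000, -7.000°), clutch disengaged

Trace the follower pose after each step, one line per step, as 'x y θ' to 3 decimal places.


step 0: Δleader=(5.000, -25.000, 42.000°), engaged; cmd=(14.500, -37.500, 41.000°) → follower=(-1.500, -33.500, 58.000°)
step 1: Δleader=(4.000, 16.000, 22.000°), engaged; cmd=(11.500, 24.000, 21.000°) → follower=(10.000, -9.500, 79.000°)
step 2: Δleader=(-13.000, 15.000, 22.000°), engaged; cmd=(-39.500, 22.500, 21.000°) → follower=(-29.500, 13.000, 100.000°)
step 3: Δleader=(-24.000, 20.000, -31.000°), disengaged; cmd=(0,0,0) → follower holds at (-29.500, 13.000, 100.000°)

-1.500 -33.500 58.000
10.000 -9.500 79.000
-29.500 13.000 100.000
-29.500 13.000 100.000


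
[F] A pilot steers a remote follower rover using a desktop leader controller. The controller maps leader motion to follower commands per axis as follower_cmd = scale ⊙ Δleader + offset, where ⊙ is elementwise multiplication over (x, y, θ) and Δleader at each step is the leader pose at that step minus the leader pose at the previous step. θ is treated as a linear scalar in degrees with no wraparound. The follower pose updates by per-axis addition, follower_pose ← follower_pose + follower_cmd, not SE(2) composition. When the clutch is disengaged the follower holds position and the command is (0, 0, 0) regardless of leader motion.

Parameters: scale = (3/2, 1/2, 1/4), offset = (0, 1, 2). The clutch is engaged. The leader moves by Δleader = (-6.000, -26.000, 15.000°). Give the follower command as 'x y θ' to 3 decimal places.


axis x: 3/2·-6.000 + 0 = -9.000
axis y: 1/2·-26.000 + 1 = -12.000
axis θ: 1/4·15.000 + 2 = 5.750

-9.000 -12.000 5.750


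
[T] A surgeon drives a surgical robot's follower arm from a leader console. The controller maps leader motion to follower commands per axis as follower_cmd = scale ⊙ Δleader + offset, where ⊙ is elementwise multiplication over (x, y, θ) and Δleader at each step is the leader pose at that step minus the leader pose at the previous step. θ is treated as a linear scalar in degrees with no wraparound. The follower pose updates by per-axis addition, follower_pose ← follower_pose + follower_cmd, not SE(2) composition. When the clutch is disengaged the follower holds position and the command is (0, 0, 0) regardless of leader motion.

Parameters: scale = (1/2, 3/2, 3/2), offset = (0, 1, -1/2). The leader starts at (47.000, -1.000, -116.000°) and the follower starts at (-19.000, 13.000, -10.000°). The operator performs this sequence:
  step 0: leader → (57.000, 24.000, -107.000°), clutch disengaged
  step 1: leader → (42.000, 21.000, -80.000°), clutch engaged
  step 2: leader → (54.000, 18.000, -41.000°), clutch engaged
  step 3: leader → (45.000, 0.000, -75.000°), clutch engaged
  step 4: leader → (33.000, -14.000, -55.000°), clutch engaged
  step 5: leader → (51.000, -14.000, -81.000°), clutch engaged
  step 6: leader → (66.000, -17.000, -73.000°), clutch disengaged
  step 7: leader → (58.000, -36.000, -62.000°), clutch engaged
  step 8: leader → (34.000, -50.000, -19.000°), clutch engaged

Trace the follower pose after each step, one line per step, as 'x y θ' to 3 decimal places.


step 0: Δleader=(10.000, 25.000, 9.000°), disengaged; cmd=(0,0,0) → follower holds at (-19.000, 13.000, -10.000°)
step 1: Δleader=(-15.000, -3.000, 27.000°), engaged; cmd=(-7.500, -3.500, 40.000°) → follower=(-26.500, 9.500, 30.000°)
step 2: Δleader=(12.000, -3.000, 39.000°), engaged; cmd=(6.000, -3.500, 58.000°) → follower=(-20.500, 6.000, 88.000°)
step 3: Δleader=(-9.000, -18.000, -34.000°), engaged; cmd=(-4.500, -26.000, -51.500°) → follower=(-25.000, -20.000, 36.500°)
step 4: Δleader=(-12.000, -14.000, 20.000°), engaged; cmd=(-6.000, -20.000, 29.500°) → follower=(-31.000, -40.000, 66.000°)
step 5: Δleader=(18.000, 0.000, -26.000°), engaged; cmd=(9.000, 1.000, -39.500°) → follower=(-22.000, -39.000, 26.500°)
step 6: Δleader=(15.000, -3.000, 8.000°), disengaged; cmd=(0,0,0) → follower holds at (-22.000, -39.000, 26.500°)
step 7: Δleader=(-8.000, -19.000, 11.000°), engaged; cmd=(-4.000, -27.500, 16.000°) → follower=(-26.000, -66.500, 42.500°)
step 8: Δleader=(-24.000, -14.000, 43.000°), engaged; cmd=(-12.000, -20.000, 64.000°) → follower=(-38.000, -86.500, 106.500°)

-19.000 13.000 -10.000
-26.500 9.500 30.000
-20.500 6.000 88.000
-25.000 -20.000 36.500
-31.000 -40.000 66.000
-22.000 -39.000 26.500
-22.000 -39.000 26.500
-26.000 -66.500 42.500
-38.000 -86.500 106.500


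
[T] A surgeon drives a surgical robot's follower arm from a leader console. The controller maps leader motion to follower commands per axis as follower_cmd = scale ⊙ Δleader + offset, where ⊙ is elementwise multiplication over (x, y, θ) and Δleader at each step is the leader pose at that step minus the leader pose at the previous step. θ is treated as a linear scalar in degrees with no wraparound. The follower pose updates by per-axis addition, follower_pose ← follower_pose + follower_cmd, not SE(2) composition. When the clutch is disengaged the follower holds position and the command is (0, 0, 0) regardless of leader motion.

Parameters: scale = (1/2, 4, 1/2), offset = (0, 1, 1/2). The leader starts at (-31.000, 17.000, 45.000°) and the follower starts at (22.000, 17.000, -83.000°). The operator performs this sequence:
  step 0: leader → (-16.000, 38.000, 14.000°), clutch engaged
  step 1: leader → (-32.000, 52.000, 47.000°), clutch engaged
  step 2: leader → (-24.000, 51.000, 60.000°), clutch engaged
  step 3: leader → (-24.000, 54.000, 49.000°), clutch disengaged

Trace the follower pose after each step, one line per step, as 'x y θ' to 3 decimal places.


29.500 102.000 -98.000
21.500 159.000 -81.000
25.500 156.000 -74.000
25.500 156.000 -74.000

step 0: Δleader=(15.000, 21.000, -31.000°), engaged; cmd=(7.500, 85.000, -15.000°) → follower=(29.500, 102.000, -98.000°)
step 1: Δleader=(-16.000, 14.000, 33.000°), engaged; cmd=(-8.000, 57.000, 17.000°) → follower=(21.500, 159.000, -81.000°)
step 2: Δleader=(8.000, -1.000, 13.000°), engaged; cmd=(4.000, -3.000, 7.000°) → follower=(25.500, 156.000, -74.000°)
step 3: Δleader=(0.000, 3.000, -11.000°), disengaged; cmd=(0,0,0) → follower holds at (25.500, 156.000, -74.000°)


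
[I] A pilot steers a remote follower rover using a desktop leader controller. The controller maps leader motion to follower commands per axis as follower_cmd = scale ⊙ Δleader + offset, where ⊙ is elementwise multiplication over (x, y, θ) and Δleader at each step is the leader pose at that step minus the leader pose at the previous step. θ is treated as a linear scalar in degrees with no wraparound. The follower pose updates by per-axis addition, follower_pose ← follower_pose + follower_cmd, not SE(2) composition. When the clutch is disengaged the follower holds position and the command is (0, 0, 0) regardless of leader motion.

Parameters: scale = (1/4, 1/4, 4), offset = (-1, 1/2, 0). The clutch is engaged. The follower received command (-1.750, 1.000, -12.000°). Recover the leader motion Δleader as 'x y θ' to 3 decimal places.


axis x: (-1.750 − -1) / (1/4) = -3.000
axis y: (1.000 − 1/2) / (1/4) = 2.000
axis θ: (-12.000 − 0) / (4) = -3.000

-3.000 2.000 -3.000


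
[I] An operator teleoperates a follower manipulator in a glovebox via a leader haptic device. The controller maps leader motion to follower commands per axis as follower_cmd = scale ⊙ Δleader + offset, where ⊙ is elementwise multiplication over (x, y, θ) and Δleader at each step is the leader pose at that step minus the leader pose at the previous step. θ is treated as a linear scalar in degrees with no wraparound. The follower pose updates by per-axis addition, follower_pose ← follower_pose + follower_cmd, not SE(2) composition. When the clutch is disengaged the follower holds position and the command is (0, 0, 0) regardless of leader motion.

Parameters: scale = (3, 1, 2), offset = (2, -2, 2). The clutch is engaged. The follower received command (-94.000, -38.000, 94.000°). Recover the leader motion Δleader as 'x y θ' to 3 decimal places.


axis x: (-94.000 − 2) / (3) = -32.000
axis y: (-38.000 − -2) / (1) = -36.000
axis θ: (94.000 − 2) / (2) = 46.000

-32.000 -36.000 46.000


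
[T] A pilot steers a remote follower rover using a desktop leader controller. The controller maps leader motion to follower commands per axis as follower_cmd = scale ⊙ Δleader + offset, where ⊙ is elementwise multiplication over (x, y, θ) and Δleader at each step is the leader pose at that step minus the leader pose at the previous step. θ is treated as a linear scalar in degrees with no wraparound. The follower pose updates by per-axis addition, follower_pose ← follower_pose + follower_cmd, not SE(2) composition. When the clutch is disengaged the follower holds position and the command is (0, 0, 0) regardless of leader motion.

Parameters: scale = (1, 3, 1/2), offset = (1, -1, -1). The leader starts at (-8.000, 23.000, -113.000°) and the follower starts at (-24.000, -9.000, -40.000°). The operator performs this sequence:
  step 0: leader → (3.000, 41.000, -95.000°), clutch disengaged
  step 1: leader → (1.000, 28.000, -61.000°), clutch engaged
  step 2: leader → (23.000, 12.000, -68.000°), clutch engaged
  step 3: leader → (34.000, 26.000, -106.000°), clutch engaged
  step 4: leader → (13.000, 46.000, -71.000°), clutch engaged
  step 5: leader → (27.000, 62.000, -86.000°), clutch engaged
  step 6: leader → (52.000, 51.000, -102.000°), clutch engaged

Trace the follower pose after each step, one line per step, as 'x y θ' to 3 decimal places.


-24.000 -9.000 -40.000
-25.000 -49.000 -24.000
-2.000 -98.000 -28.500
10.000 -57.000 -48.500
-10.000 2.000 -32.000
5.000 49.000 -40.500
31.000 15.000 -49.500

step 0: Δleader=(11.000, 18.000, 18.000°), disengaged; cmd=(0,0,0) → follower holds at (-24.000, -9.000, -40.000°)
step 1: Δleader=(-2.000, -13.000, 34.000°), engaged; cmd=(-1.000, -40.000, 16.000°) → follower=(-25.000, -49.000, -24.000°)
step 2: Δleader=(22.000, -16.000, -7.000°), engaged; cmd=(23.000, -49.000, -4.500°) → follower=(-2.000, -98.000, -28.500°)
step 3: Δleader=(11.000, 14.000, -38.000°), engaged; cmd=(12.000, 41.000, -20.000°) → follower=(10.000, -57.000, -48.500°)
step 4: Δleader=(-21.000, 20.000, 35.000°), engaged; cmd=(-20.000, 59.000, 16.500°) → follower=(-10.000, 2.000, -32.000°)
step 5: Δleader=(14.000, 16.000, -15.000°), engaged; cmd=(15.000, 47.000, -8.500°) → follower=(5.000, 49.000, -40.500°)
step 6: Δleader=(25.000, -11.000, -16.000°), engaged; cmd=(26.000, -34.000, -9.000°) → follower=(31.000, 15.000, -49.500°)


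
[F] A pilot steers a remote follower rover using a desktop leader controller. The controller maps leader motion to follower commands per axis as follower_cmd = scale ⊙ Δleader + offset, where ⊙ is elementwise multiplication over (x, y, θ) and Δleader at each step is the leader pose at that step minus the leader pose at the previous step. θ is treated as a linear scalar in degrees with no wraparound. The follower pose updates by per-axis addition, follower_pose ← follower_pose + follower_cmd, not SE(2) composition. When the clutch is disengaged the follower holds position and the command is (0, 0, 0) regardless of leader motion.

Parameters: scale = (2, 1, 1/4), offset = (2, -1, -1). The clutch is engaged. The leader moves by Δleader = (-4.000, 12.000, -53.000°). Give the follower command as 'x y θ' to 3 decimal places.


-6.000 11.000 -14.250

axis x: 2·-4.000 + 2 = -6.000
axis y: 1·12.000 + -1 = 11.000
axis θ: 1/4·-53.000 + -1 = -14.250


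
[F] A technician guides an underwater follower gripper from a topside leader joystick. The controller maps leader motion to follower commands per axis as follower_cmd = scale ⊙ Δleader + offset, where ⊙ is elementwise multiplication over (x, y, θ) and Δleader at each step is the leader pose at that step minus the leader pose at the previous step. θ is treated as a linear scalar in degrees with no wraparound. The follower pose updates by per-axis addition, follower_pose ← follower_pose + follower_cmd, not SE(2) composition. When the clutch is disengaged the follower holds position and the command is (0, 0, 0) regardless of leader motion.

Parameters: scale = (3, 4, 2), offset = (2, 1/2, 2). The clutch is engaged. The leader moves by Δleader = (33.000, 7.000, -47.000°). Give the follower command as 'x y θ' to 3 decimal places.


axis x: 3·33.000 + 2 = 101.000
axis y: 4·7.000 + 1/2 = 28.500
axis θ: 2·-47.000 + 2 = -92.000

101.000 28.500 -92.000


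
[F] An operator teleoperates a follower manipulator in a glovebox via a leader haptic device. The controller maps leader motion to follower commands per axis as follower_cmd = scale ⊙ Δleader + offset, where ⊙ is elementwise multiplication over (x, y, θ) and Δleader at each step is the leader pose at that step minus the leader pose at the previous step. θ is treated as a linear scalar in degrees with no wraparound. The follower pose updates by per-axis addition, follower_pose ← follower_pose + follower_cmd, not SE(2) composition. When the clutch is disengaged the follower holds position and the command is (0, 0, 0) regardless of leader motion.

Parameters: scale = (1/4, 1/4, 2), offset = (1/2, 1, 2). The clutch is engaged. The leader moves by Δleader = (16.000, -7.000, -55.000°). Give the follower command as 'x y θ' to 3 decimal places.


axis x: 1/4·16.000 + 1/2 = 4.500
axis y: 1/4·-7.000 + 1 = -0.750
axis θ: 2·-55.000 + 2 = -108.000

4.500 -0.750 -108.000


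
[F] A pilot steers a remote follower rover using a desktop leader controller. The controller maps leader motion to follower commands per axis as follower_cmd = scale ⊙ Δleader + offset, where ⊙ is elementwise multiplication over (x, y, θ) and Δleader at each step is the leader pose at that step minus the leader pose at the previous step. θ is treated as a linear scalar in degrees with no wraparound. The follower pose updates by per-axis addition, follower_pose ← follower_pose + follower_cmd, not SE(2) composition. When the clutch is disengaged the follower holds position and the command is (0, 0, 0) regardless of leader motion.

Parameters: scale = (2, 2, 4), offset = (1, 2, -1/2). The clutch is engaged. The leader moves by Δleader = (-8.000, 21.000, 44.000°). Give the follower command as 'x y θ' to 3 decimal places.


axis x: 2·-8.000 + 1 = -15.000
axis y: 2·21.000 + 2 = 44.000
axis θ: 4·44.000 + -1/2 = 175.500

-15.000 44.000 175.500


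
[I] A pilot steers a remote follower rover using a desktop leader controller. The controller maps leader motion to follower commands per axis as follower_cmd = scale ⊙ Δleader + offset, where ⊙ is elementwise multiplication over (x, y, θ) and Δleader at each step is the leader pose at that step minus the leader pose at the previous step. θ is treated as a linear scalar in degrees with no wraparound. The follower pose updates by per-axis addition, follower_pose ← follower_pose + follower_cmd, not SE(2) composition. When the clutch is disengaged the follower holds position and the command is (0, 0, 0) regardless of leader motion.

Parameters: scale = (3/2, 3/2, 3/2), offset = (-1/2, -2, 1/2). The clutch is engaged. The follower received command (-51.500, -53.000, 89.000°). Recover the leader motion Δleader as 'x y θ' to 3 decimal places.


axis x: (-51.500 − -1/2) / (3/2) = -34.000
axis y: (-53.000 − -2) / (3/2) = -34.000
axis θ: (89.000 − 1/2) / (3/2) = 59.000

-34.000 -34.000 59.000


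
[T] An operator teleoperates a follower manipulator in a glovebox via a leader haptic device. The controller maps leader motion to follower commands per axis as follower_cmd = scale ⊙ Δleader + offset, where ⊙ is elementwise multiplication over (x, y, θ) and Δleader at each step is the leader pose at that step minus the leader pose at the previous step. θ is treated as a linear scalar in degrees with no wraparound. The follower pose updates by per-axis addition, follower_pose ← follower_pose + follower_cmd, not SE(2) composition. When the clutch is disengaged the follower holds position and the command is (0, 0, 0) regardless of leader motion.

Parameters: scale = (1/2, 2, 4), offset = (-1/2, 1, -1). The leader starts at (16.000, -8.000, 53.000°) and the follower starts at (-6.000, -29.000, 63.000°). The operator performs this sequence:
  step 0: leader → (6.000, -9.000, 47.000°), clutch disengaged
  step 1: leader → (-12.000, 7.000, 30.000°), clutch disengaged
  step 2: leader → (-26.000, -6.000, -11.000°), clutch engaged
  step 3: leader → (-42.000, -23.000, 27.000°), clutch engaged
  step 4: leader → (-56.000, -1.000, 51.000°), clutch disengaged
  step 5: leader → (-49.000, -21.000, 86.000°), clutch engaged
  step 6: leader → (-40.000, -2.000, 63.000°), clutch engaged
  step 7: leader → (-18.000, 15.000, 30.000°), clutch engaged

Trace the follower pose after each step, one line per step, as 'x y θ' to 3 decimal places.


step 0: Δleader=(-10.000, -1.000, -6.000°), disengaged; cmd=(0,0,0) → follower holds at (-6.000, -29.000, 63.000°)
step 1: Δleader=(-18.000, 16.000, -17.000°), disengaged; cmd=(0,0,0) → follower holds at (-6.000, -29.000, 63.000°)
step 2: Δleader=(-14.000, -13.000, -41.000°), engaged; cmd=(-7.500, -25.000, -165.000°) → follower=(-13.500, -54.000, -102.000°)
step 3: Δleader=(-16.000, -17.000, 38.000°), engaged; cmd=(-8.500, -33.000, 151.000°) → follower=(-22.000, -87.000, 49.000°)
step 4: Δleader=(-14.000, 22.000, 24.000°), disengaged; cmd=(0,0,0) → follower holds at (-22.000, -87.000, 49.000°)
step 5: Δleader=(7.000, -20.000, 35.000°), engaged; cmd=(3.000, -39.000, 139.000°) → follower=(-19.000, -126.000, 188.000°)
step 6: Δleader=(9.000, 19.000, -23.000°), engaged; cmd=(4.000, 39.000, -93.000°) → follower=(-15.000, -87.000, 95.000°)
step 7: Δleader=(22.000, 17.000, -33.000°), engaged; cmd=(10.500, 35.000, -133.000°) → follower=(-4.500, -52.000, -38.000°)

-6.000 -29.000 63.000
-6.000 -29.000 63.000
-13.500 -54.000 -102.000
-22.000 -87.000 49.000
-22.000 -87.000 49.000
-19.000 -126.000 188.000
-15.000 -87.000 95.000
-4.500 -52.000 -38.000


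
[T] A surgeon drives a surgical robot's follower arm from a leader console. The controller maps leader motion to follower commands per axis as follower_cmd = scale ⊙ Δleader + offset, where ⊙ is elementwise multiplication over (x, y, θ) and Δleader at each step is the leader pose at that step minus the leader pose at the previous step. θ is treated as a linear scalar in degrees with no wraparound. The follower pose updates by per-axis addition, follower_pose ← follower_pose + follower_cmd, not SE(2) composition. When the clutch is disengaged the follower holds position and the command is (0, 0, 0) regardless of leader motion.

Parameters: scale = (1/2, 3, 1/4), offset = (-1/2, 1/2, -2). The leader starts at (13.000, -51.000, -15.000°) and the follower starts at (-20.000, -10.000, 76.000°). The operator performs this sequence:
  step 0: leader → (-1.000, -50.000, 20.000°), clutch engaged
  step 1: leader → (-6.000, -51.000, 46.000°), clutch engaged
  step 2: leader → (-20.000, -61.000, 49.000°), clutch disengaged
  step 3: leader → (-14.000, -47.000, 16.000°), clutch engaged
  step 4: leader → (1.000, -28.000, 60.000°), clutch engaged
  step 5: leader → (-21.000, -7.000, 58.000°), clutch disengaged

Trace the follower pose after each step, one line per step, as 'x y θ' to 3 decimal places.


step 0: Δleader=(-14.000, 1.000, 35.000°), engaged; cmd=(-7.500, 3.500, 6.750°) → follower=(-27.500, -6.500, 82.750°)
step 1: Δleader=(-5.000, -1.000, 26.000°), engaged; cmd=(-3.000, -2.500, 4.500°) → follower=(-30.500, -9.000, 87.250°)
step 2: Δleader=(-14.000, -10.000, 3.000°), disengaged; cmd=(0,0,0) → follower holds at (-30.500, -9.000, 87.250°)
step 3: Δleader=(6.000, 14.000, -33.000°), engaged; cmd=(2.500, 42.500, -10.250°) → follower=(-28.000, 33.500, 77.000°)
step 4: Δleader=(15.000, 19.000, 44.000°), engaged; cmd=(7.000, 57.500, 9.000°) → follower=(-21.000, 91.000, 86.000°)
step 5: Δleader=(-22.000, 21.000, -2.000°), disengaged; cmd=(0,0,0) → follower holds at (-21.000, 91.000, 86.000°)

-27.500 -6.500 82.750
-30.500 -9.000 87.250
-30.500 -9.000 87.250
-28.000 33.500 77.000
-21.000 91.000 86.000
-21.000 91.000 86.000


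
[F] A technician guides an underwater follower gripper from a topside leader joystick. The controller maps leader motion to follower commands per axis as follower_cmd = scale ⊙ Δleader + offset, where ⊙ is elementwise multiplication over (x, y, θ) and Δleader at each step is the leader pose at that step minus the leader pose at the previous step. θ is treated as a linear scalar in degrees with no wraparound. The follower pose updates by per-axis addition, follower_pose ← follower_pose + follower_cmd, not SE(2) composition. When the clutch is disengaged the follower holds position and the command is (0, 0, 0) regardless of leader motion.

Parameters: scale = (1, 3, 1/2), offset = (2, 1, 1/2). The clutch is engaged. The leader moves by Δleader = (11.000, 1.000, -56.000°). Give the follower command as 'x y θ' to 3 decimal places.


13.000 4.000 -27.500

axis x: 1·11.000 + 2 = 13.000
axis y: 3·1.000 + 1 = 4.000
axis θ: 1/2·-56.000 + 1/2 = -27.500


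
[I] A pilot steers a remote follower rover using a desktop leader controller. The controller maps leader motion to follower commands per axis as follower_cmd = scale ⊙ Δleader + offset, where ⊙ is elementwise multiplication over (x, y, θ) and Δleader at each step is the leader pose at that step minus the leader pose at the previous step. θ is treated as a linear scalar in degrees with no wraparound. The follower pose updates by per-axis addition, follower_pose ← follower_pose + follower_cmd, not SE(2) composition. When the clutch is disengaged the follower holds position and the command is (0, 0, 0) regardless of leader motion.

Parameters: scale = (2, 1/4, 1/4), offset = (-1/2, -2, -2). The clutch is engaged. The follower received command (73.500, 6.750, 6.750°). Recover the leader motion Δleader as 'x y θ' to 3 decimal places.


axis x: (73.500 − -1/2) / (2) = 37.000
axis y: (6.750 − -2) / (1/4) = 35.000
axis θ: (6.750 − -2) / (1/4) = 35.000

37.000 35.000 35.000


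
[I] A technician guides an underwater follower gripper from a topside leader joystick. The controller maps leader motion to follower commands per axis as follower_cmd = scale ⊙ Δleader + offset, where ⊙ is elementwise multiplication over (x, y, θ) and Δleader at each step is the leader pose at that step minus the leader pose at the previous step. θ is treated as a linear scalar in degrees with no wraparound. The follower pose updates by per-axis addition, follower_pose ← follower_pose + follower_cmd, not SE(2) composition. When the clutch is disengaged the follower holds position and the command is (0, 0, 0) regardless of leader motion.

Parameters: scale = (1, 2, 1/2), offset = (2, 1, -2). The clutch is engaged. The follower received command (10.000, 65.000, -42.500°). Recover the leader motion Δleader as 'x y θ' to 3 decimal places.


axis x: (10.000 − 2) / (1) = 8.000
axis y: (65.000 − 1) / (2) = 32.000
axis θ: (-42.500 − -2) / (1/2) = -81.000

8.000 32.000 -81.000


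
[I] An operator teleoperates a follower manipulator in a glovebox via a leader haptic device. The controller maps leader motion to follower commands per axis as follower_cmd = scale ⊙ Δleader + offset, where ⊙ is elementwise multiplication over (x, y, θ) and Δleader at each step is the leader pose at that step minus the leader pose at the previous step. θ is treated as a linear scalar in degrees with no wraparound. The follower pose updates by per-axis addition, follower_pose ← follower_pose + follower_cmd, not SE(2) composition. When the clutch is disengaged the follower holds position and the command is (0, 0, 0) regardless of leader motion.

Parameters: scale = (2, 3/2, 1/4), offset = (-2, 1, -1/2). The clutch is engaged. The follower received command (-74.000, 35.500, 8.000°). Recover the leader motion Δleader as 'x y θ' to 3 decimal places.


-36.000 23.000 34.000

axis x: (-74.000 − -2) / (2) = -36.000
axis y: (35.500 − 1) / (3/2) = 23.000
axis θ: (8.000 − -1/2) / (1/4) = 34.000


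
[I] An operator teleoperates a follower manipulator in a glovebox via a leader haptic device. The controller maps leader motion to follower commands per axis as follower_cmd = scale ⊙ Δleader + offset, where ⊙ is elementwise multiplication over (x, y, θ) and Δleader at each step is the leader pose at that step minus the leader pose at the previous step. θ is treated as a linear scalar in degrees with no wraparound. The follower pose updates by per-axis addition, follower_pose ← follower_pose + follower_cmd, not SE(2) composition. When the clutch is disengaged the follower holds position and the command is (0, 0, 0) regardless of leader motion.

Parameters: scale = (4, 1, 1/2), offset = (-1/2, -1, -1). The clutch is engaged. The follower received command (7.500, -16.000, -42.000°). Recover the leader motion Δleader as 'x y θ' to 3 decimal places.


2.000 -15.000 -82.000

axis x: (7.500 − -1/2) / (4) = 2.000
axis y: (-16.000 − -1) / (1) = -15.000
axis θ: (-42.000 − -1) / (1/2) = -82.000


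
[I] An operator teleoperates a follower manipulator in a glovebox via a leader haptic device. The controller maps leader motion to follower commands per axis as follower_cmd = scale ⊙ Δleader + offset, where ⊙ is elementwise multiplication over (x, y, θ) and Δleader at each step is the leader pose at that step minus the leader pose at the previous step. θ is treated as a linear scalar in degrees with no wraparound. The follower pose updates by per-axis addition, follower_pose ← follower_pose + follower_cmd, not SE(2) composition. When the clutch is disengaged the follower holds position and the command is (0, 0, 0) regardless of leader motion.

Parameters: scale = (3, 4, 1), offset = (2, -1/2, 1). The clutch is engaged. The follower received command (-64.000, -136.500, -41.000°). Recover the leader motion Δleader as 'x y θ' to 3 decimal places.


-22.000 -34.000 -42.000

axis x: (-64.000 − 2) / (3) = -22.000
axis y: (-136.500 − -1/2) / (4) = -34.000
axis θ: (-41.000 − 1) / (1) = -42.000


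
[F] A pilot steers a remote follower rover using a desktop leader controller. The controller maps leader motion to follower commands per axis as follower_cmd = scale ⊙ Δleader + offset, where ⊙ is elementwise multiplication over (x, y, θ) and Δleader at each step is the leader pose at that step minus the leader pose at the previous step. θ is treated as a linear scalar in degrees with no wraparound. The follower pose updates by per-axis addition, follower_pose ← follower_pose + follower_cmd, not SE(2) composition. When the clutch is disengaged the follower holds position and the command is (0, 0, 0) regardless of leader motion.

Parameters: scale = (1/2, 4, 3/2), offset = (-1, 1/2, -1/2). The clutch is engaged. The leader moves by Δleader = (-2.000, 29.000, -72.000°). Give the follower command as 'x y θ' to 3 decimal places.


axis x: 1/2·-2.000 + -1 = -2.000
axis y: 4·29.000 + 1/2 = 116.500
axis θ: 3/2·-72.000 + -1/2 = -108.500

-2.000 116.500 -108.500


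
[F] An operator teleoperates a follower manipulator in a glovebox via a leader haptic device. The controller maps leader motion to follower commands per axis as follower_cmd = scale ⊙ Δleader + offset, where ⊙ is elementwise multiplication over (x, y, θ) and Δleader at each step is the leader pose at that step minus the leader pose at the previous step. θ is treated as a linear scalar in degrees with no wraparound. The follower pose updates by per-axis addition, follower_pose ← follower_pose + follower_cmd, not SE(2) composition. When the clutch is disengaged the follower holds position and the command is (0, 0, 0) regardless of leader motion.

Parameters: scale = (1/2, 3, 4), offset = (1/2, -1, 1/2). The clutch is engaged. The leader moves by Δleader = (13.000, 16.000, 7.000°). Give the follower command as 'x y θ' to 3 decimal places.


7.000 47.000 28.500

axis x: 1/2·13.000 + 1/2 = 7.000
axis y: 3·16.000 + -1 = 47.000
axis θ: 4·7.000 + 1/2 = 28.500


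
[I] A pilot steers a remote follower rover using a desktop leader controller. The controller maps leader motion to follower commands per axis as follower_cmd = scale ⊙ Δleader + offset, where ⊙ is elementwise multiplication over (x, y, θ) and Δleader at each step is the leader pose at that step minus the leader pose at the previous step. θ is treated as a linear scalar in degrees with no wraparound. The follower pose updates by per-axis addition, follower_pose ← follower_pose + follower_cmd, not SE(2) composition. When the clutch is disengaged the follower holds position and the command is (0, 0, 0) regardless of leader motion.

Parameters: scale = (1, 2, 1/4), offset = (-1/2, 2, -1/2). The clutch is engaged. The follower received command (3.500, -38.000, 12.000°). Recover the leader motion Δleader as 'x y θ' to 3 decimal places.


axis x: (3.500 − -1/2) / (1) = 4.000
axis y: (-38.000 − 2) / (2) = -20.000
axis θ: (12.000 − -1/2) / (1/4) = 50.000

4.000 -20.000 50.000


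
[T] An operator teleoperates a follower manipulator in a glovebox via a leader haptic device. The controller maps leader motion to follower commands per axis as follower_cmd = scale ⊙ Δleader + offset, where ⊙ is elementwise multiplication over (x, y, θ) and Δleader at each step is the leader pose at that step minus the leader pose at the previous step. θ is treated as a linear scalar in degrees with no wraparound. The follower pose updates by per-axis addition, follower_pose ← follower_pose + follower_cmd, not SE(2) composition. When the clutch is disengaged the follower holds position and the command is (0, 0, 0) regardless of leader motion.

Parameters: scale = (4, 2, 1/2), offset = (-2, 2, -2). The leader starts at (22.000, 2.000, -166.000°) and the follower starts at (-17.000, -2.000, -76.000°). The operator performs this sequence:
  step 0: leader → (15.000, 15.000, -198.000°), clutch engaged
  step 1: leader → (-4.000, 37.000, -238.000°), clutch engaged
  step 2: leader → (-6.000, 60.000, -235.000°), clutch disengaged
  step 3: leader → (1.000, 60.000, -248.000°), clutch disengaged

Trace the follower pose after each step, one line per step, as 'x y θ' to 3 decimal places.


-47.000 26.000 -94.000
-125.000 72.000 -116.000
-125.000 72.000 -116.000
-125.000 72.000 -116.000

step 0: Δleader=(-7.000, 13.000, -32.000°), engaged; cmd=(-30.000, 28.000, -18.000°) → follower=(-47.000, 26.000, -94.000°)
step 1: Δleader=(-19.000, 22.000, -40.000°), engaged; cmd=(-78.000, 46.000, -22.000°) → follower=(-125.000, 72.000, -116.000°)
step 2: Δleader=(-2.000, 23.000, 3.000°), disengaged; cmd=(0,0,0) → follower holds at (-125.000, 72.000, -116.000°)
step 3: Δleader=(7.000, 0.000, -13.000°), disengaged; cmd=(0,0,0) → follower holds at (-125.000, 72.000, -116.000°)


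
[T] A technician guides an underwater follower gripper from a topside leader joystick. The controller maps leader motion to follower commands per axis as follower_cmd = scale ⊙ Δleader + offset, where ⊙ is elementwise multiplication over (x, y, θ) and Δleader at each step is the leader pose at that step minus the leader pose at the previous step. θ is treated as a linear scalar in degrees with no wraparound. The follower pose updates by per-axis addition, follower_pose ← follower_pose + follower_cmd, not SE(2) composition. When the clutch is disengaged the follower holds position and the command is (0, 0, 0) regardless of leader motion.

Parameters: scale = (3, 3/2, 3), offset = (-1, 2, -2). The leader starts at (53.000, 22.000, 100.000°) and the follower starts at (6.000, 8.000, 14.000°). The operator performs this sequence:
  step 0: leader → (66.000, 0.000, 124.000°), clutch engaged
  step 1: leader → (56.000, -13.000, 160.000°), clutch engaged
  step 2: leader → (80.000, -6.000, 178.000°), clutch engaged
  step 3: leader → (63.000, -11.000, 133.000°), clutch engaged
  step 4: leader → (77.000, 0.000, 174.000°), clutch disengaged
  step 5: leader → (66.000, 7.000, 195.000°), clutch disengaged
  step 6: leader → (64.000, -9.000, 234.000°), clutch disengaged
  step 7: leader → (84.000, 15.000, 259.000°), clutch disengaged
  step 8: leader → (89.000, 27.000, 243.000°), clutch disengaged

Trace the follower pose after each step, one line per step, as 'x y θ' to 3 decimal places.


44.000 -23.000 84.000
13.000 -40.500 190.000
84.000 -28.000 242.000
32.000 -33.500 105.000
32.000 -33.500 105.000
32.000 -33.500 105.000
32.000 -33.500 105.000
32.000 -33.500 105.000
32.000 -33.500 105.000

step 0: Δleader=(13.000, -22.000, 24.000°), engaged; cmd=(38.000, -31.000, 70.000°) → follower=(44.000, -23.000, 84.000°)
step 1: Δleader=(-10.000, -13.000, 36.000°), engaged; cmd=(-31.000, -17.500, 106.000°) → follower=(13.000, -40.500, 190.000°)
step 2: Δleader=(24.000, 7.000, 18.000°), engaged; cmd=(71.000, 12.500, 52.000°) → follower=(84.000, -28.000, 242.000°)
step 3: Δleader=(-17.000, -5.000, -45.000°), engaged; cmd=(-52.000, -5.500, -137.000°) → follower=(32.000, -33.500, 105.000°)
step 4: Δleader=(14.000, 11.000, 41.000°), disengaged; cmd=(0,0,0) → follower holds at (32.000, -33.500, 105.000°)
step 5: Δleader=(-11.000, 7.000, 21.000°), disengaged; cmd=(0,0,0) → follower holds at (32.000, -33.500, 105.000°)
step 6: Δleader=(-2.000, -16.000, 39.000°), disengaged; cmd=(0,0,0) → follower holds at (32.000, -33.500, 105.000°)
step 7: Δleader=(20.000, 24.000, 25.000°), disengaged; cmd=(0,0,0) → follower holds at (32.000, -33.500, 105.000°)
step 8: Δleader=(5.000, 12.000, -16.000°), disengaged; cmd=(0,0,0) → follower holds at (32.000, -33.500, 105.000°)


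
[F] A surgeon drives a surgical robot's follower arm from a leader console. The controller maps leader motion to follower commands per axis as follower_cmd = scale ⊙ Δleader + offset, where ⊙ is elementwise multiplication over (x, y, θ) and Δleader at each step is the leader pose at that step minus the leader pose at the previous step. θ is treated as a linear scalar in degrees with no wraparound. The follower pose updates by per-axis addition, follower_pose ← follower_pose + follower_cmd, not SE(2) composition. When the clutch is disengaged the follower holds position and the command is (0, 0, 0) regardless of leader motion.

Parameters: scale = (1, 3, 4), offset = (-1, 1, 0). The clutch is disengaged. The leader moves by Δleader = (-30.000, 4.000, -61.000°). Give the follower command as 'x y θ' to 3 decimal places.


clutch disengaged → follower holds; cmd = (0, 0, 0)

0.000 0.000 0.000


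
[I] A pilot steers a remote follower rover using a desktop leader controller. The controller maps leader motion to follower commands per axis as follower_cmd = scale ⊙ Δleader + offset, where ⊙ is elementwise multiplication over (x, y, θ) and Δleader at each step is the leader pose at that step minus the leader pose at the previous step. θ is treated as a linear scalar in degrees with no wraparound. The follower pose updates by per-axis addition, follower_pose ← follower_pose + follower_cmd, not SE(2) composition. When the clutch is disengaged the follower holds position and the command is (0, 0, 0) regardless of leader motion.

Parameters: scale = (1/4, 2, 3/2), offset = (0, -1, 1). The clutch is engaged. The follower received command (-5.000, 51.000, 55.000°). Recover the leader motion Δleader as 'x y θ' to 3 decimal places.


-20.000 26.000 36.000

axis x: (-5.000 − 0) / (1/4) = -20.000
axis y: (51.000 − -1) / (2) = 26.000
axis θ: (55.000 − 1) / (3/2) = 36.000


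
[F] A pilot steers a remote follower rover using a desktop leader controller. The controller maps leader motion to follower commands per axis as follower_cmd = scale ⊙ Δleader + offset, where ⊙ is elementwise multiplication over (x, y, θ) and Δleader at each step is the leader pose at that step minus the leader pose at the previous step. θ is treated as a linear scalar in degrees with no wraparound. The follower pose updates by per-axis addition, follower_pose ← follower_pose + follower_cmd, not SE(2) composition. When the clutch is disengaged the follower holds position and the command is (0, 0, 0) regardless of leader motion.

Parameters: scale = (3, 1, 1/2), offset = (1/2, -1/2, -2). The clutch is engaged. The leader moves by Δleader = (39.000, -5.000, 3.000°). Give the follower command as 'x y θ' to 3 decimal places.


axis x: 3·39.000 + 1/2 = 117.500
axis y: 1·-5.000 + -1/2 = -5.500
axis θ: 1/2·3.000 + -2 = -0.500

117.500 -5.500 -0.500


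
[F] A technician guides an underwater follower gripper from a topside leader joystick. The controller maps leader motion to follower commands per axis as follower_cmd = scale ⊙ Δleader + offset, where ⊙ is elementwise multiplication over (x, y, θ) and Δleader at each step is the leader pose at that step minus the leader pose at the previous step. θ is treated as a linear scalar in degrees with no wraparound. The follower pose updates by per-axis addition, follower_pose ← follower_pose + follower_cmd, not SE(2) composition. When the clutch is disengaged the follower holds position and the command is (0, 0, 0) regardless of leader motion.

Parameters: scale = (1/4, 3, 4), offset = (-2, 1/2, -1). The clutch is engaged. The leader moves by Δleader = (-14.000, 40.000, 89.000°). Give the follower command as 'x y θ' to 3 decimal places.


axis x: 1/4·-14.000 + -2 = -5.500
axis y: 3·40.000 + 1/2 = 120.500
axis θ: 4·89.000 + -1 = 355.000

-5.500 120.500 355.000


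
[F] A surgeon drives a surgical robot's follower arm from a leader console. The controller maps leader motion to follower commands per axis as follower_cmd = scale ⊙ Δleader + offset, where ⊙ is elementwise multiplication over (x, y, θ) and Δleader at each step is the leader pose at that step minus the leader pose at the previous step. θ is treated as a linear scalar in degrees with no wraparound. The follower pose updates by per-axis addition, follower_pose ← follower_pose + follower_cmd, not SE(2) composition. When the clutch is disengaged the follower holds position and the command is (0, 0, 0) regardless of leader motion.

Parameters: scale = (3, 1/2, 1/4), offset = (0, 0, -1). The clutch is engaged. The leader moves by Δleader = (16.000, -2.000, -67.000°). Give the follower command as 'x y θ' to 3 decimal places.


48.000 -1.000 -17.750

axis x: 3·16.000 + 0 = 48.000
axis y: 1/2·-2.000 + 0 = -1.000
axis θ: 1/4·-67.000 + -1 = -17.750
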